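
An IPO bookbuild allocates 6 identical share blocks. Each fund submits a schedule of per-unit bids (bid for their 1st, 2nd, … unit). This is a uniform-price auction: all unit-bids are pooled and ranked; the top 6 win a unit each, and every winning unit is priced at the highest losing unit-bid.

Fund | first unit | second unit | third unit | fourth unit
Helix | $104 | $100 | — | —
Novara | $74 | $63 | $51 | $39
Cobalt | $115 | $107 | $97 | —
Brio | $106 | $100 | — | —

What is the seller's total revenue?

Merging the schedules and taking the best 6: 115 (Cobalt-1), 107 (Cobalt-2), 106 (Brio-1), 104 (Helix-1), 100 (Helix-2), 100 (Brio-2)
First bid not allocated: $97.
Allocation: Brio 2, Cobalt 2, Helix 2. Every unit priced at $97.
Revenue = 6 × 97 = $582.

Total revenue: $582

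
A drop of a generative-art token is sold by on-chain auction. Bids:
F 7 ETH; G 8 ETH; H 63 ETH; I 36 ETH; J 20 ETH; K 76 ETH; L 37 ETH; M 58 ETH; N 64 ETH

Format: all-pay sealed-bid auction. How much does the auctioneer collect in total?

Total revenue: 369 ETH

All-pay sealed-bid auction: the highest bidder wins the item, but every bidder pays their own bid.
Bids in order: 76 (K) > 64 (N) > 63 (H) > 58 (M) > 37 (L) > 36 (I) > …
Every bidder forfeits their bid regardless of winning.
Revenue = 7 + 8 + 63 + 36 + 20 + 76 + 37 + 58 + 64 = 369 ETH.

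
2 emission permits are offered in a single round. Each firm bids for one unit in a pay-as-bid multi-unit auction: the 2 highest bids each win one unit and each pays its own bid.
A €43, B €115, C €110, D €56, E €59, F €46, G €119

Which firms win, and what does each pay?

Ordering the bids: 119 (G), 115 (B), 110 (C), 59 (E), …
Top 2: G, B.
Each winner pays its own bid: G €119, B €115.

G €119, B €115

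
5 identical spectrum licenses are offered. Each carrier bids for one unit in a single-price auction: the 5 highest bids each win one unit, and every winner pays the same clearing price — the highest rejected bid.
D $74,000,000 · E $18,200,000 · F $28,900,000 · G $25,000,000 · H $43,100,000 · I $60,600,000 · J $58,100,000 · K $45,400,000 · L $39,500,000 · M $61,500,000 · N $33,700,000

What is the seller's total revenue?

Total revenue: $215,500,000

Sorting: 74,000,000 (D), 61,500,000 (M), 60,600,000 (I), 58,100,000 (J), 45,400,000 (K), 43,100,000 (H), 39,500,000 (L), …
The 5 highest are D, M, I, J, K.
Highest unsuccessful bid: $43,100,000 → clearing price.
Total revenue = 5 × $43,100,000 = $215,500,000.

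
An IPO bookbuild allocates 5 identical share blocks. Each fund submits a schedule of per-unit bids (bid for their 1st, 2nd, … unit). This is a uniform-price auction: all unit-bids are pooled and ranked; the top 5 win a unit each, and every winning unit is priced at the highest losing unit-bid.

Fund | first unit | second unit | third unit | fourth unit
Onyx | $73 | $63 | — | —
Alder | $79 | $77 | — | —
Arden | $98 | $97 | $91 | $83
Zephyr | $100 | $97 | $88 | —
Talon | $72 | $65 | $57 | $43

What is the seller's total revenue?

Merging the schedules and taking the best 5: 100 (Zephyr-1), 98 (Arden-1), 97 (Arden-2), 97 (Zephyr-2), 91 (Arden-3)
The (k+1)-th unit-bid is $88.
Allocation: Arden 3, Zephyr 2. Every unit priced at $88.
Revenue = 5 × 88 = $440.

Total revenue: $440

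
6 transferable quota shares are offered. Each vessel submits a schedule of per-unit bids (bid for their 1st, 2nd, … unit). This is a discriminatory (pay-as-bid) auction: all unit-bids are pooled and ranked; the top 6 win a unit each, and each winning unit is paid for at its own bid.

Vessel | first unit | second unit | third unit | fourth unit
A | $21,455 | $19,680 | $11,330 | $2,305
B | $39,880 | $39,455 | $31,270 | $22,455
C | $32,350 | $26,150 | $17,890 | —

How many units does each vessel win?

All unit-bids, highest first — top 6: 39,880 (B-1), 39,455 (B-2), 32,350 (C-1), 31,270 (B-3), 26,150 (C-2), 22,455 (B-4)
Next rejected bid: $21,455 (not a price — pay-as-bid).
Allocation: B 4, C 2.

B 4, C 2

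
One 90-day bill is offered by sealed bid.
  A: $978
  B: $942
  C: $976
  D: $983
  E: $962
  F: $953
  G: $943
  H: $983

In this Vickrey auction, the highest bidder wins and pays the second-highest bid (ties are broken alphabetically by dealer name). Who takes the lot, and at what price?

D pays $983

Vickrey auction: the highest bidder wins and pays the second-highest bid.
Bids ranked: 983 (D) > 983 (H) > 978 (A) > 976 (C) > 962 (E) > 953 (F) > …
D and H tie at $983; tie-break gives it to D.
D wins with the highest bid; price is set by the runner-up at $983.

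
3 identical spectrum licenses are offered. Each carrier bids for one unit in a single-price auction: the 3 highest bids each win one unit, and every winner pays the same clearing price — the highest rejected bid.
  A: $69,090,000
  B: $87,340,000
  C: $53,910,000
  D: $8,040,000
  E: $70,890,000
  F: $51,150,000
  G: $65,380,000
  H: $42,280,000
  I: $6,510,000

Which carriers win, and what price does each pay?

B, E, A; each pays $65,380,000

Ordering the bids: 87,340,000 (B), 70,890,000 (E), 69,090,000 (A), 65,380,000 (G), 53,910,000 (C), …
Top 3: B, E, A.
First losing bid is G's $65,380,000, which sets the uniform price.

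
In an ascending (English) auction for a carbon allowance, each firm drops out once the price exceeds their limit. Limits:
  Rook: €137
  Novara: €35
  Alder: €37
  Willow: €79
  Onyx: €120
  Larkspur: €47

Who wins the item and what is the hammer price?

Limits in order: 137 (Rook) > 120 (Onyx) > 79 (Willow) > 47 (Larkspur) > 37 (Alder) > 35 (Novara)
Bidding ends when Onyx exits at €120; Rook takes it.

Rook wins at €120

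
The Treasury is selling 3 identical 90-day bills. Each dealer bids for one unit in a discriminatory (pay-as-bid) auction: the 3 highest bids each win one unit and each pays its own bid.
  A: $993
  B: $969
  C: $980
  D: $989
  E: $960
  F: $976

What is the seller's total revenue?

Total revenue: $2,962

Sorting: 993 (A), 989 (D), 980 (C), 976 (F), 969 (B), …
The 3 highest are A, D, C.
Total revenue = 993 + 989 + 980 = $2,962.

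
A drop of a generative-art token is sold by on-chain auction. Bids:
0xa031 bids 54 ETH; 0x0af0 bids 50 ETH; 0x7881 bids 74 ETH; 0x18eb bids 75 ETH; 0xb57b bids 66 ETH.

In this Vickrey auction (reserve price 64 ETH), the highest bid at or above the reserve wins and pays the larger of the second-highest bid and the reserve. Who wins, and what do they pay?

0x18eb pays 74 ETH

Vickrey auction (reserve price 64 ETH): the highest bid at or above the reserve wins and pays the larger of the second-highest bid and the reserve.
Sorting bids: 75 (0x18eb) > 74 (0x7881) > 66 (0xb57b) > 54 (0xa031) > 50 (0x0af0)
0x18eb has the top bid at or above the reserve (75 ETH).
max(second-highest 74 ETH, reserve 64 ETH) = 74 ETH; the reserve does not bind.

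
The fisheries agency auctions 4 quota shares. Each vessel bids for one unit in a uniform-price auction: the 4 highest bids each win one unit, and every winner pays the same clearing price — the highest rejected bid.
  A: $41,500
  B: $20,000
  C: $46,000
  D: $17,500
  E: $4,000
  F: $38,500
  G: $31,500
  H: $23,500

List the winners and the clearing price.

Bids ranked high→low: 46,000 (C), 41,500 (A), 38,500 (F), 31,500 (G), 23,500 (H), 20,000 (B), …
Winners (4 units): C, A, F, G.
Clearing price = highest rejected bid = $23,500.

C, A, F, G; each pays $23,500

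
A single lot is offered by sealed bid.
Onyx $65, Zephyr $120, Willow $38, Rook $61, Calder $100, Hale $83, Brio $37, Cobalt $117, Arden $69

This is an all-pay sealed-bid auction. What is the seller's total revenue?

Bids ranked: 120 (Zephyr) > 117 (Cobalt) > 100 (Calder) > 83 (Hale) > 69 (Arden) > 65 (Onyx) > …
Every bidder forfeits their bid regardless of winning.
Revenue = 65 + 120 + 38 + 61 + 100 + 83 + 37 + 117 + 69 = $690.

Total revenue: $690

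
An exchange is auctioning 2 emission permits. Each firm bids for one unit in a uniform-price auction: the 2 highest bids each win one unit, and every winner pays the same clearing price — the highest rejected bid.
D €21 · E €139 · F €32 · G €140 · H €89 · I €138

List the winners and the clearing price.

G, E; each pays €138

Ordering the bids: 140 (G), 139 (E), 138 (I), 89 (H), …
The 2 highest are G, E.
Highest unsuccessful bid: €138 → clearing price.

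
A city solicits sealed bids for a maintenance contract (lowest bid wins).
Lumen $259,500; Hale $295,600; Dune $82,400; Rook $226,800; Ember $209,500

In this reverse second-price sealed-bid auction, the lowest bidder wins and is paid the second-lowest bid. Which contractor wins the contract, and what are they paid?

Sorting bids: 82,400 (Dune) < 209,500 (Ember) < 226,800 (Rook) < 259,500 (Lumen) < 295,600 (Hale)
Second-price: Dune is paid Ember's bid of $209,500.

Dune is paid $209,500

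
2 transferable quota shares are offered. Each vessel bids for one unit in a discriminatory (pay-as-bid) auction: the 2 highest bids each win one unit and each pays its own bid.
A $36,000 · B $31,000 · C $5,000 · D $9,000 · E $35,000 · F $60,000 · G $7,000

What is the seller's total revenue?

Sorting: 60,000 (F), 36,000 (A), 35,000 (E), 31,000 (B), …
The 2 highest are F, A.
Total revenue = 60,000 + 36,000 = $96,000.

Total revenue: $96,000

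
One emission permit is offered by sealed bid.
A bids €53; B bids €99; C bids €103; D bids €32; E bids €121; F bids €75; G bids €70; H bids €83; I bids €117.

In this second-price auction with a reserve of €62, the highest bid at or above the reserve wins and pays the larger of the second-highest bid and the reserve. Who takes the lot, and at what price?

Rule: the highest bid at or above the reserve wins and pays the larger of the second-highest bid and the reserve.
Bids ranked: 121 (E) > 117 (I) > 103 (C) > 99 (B) > 83 (H) > 75 (F) > …
E has the top bid at or above the reserve (€121).
max(second-highest €117, reserve €62) = €117; the reserve does not bind.

E pays €117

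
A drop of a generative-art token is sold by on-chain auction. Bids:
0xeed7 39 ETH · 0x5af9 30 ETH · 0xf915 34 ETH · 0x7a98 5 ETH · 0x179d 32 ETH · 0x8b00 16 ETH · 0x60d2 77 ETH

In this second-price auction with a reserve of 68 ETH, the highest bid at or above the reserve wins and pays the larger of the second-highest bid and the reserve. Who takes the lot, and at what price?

Sorting bids: 77 (0x60d2) > 39 (0xeed7) > 34 (0xf915) > 32 (0x179d) > 30 (0x5af9) > 16 (0x8b00) > …
Highest eligible bid: 0x60d2 at 77 ETH.
Second-highest bid 39 ETH is below the reserve 68 ETH, so the reserve binds → payment 68 ETH.

0x60d2 pays 68 ETH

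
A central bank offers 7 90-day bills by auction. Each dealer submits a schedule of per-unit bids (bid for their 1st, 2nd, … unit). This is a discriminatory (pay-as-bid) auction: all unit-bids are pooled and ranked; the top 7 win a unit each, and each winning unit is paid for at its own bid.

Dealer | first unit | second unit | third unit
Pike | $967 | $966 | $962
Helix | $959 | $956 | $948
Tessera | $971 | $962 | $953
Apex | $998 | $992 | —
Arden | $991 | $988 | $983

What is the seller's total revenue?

Total revenue: $6,890

Pooled unit-bids ranked (top 7): 998 (Apex-1), 992 (Apex-2), 991 (Arden-1), 988 (Arden-2), 983 (Arden-3), 971 (Tessera-1), 967 (Pike-1)
Next rejected bid: $966 (not a price — pay-as-bid).
Each winning unit pays its own bid.
Revenue = 998 + 992 + 991 + 988 + 983 + 971 + 967 = $6,890.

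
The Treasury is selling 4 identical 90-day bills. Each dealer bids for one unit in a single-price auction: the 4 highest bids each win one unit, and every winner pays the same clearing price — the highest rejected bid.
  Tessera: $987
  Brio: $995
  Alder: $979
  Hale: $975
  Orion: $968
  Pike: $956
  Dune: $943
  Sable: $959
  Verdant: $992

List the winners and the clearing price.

Sorting: 995 (Brio), 992 (Verdant), 987 (Tessera), 979 (Alder), 975 (Hale), 968 (Orion), …
The 4 highest are Brio, Verdant, Tessera, Alder.
Highest unsuccessful bid: $975 → clearing price.

Brio, Verdant, Tessera, Alder; each pays $975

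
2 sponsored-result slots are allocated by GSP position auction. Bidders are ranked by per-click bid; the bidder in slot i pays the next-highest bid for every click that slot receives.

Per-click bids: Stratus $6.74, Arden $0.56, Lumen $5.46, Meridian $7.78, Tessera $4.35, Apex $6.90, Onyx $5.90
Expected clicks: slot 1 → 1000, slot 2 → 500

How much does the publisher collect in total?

Total revenue: $10270.00

Per-click bids in order: $7.78 (Meridian) > $6.90 (Apex) > $6.74 (Stratus) > …
Slot 1: Meridian pays $6.90 × 1000 = $6900.00
Slot 2: Apex pays $6.74 × 500 = $3370.00
Total = $10270.00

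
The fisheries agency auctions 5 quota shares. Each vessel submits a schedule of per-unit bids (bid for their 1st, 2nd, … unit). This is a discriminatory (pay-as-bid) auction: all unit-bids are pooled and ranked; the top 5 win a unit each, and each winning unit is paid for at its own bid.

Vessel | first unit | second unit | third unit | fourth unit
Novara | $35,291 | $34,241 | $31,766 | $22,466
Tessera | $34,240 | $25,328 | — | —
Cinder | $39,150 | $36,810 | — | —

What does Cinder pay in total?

Cinder pays $75,960

Merging the schedules and taking the best 5: 39,150 (Cinder-1), 36,810 (Cinder-2), 35,291 (Novara-1), 34,241 (Novara-2), 34,240 (Tessera-1)
Next rejected bid: $31,766 (not a price — pay-as-bid).
Cinder's winning unit-bids: 39,150 + 36,810 = $75,960.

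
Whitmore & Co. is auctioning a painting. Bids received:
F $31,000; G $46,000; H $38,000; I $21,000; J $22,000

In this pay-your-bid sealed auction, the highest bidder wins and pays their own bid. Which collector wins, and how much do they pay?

G pays $46,000

Rule: the highest bidder wins and pays their own bid.
Bids ranked: 46,000 (G) > 38,000 (H) > 31,000 (F) > 22,000 (J) > 21,000 (I)
G has the highest bid and pays exactly that: $46,000.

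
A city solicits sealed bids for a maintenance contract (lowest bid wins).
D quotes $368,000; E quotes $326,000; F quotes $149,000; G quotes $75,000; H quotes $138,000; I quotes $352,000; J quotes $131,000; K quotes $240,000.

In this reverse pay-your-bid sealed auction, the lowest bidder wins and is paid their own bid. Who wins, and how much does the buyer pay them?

G is paid $75,000

Rule: the lowest bidder wins and is paid their own bid.
Bids in order: 75,000 (G) < 131,000 (J) < 138,000 (H) < 149,000 (F) < 240,000 (K) < 326,000 (E) < …
First-price: G is paid what they bid, $75,000.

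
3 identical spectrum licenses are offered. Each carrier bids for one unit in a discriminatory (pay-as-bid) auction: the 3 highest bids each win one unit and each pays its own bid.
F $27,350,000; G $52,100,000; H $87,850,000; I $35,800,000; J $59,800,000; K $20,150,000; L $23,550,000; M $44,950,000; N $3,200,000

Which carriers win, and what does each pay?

Bids ranked high→low: 87,850,000 (H), 59,800,000 (J), 52,100,000 (G), 44,950,000 (M), 35,800,000 (I), …
The 3 highest are H, J, G.
Each winner pays its own bid: H $87,850,000, J $59,800,000, G $52,100,000.

H $87,850,000, J $59,800,000, G $52,100,000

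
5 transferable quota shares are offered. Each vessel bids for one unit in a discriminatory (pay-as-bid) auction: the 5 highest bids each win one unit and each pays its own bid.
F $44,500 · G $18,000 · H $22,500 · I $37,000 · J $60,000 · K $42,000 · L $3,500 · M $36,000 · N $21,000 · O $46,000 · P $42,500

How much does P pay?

Bids ranked high→low: 60,000 (J), 46,000 (O), 44,500 (F), 42,500 (P), 42,000 (K), 37,000 (I), 36,000 (M), …
Winners (5 units): J, O, F, P, K.
P wins → own bid $42,500.

P pays $42,500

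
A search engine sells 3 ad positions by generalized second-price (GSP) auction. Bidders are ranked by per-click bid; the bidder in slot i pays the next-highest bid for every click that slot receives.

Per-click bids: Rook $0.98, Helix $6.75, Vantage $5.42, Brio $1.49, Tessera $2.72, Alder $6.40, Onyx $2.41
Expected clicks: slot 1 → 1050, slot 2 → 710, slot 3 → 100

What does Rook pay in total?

Rook pays $0.00

Ranked by bid: $6.75 (Helix) > $6.40 (Alder) > $5.42 (Vantage) > $2.72 (Tessera) > …
Rook ranks below slot 3 → no slot, pays nothing.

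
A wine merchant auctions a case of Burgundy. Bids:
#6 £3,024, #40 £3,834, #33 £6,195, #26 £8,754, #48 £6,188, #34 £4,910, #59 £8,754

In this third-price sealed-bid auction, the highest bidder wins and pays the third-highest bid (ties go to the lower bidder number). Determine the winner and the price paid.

Bids in order: 8,754 (#26) > 8,754 (#59) > 6,195 (#33) > 6,188 (#48) > 4,910 (#34) > 3,834 (#40) > …
Tie at £8,754 → #26 wins by tie-break.
#26 is highest; pays the third-highest bid, £6,195.

#26 pays £6,195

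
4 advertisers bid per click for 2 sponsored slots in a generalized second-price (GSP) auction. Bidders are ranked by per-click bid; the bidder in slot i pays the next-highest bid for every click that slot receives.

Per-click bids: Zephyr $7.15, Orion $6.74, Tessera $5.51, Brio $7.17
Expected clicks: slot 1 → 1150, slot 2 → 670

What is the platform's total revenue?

Total revenue: $12738.30

Per-click bids in order: $7.17 (Brio) > $7.15 (Zephyr) > $6.74 (Orion) > …
Slot 1: Brio pays $7.15 × 1150 = $8222.50
Slot 2: Zephyr pays $6.74 × 670 = $4515.80
Total = $12738.30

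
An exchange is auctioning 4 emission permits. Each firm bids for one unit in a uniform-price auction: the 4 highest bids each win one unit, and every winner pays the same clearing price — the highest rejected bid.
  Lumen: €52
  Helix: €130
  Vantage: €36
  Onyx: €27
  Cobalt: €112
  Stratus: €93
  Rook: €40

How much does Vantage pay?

Vantage pays €0

Bids ranked high→low: 130 (Helix), 112 (Cobalt), 93 (Stratus), 52 (Lumen), 40 (Rook), 36 (Vantage), …
The 4 highest are Helix, Cobalt, Stratus, Lumen.
First losing bid is Rook's €40, which sets the uniform price.
Vantage does not win → pays €0.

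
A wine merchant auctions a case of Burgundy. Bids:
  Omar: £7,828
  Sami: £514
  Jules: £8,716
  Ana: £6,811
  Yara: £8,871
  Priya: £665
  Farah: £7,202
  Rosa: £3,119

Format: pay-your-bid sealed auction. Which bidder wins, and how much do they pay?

Yara pays £8,871

Pay-your-bid sealed auction: the highest bidder wins and pays their own bid.
Sorting bids: 8,871 (Yara) > 8,716 (Jules) > 7,828 (Omar) > 7,202 (Farah) > 6,811 (Ana) > 3,119 (Rosa) > …
Yara has the highest bid and pays exactly that: £8,871.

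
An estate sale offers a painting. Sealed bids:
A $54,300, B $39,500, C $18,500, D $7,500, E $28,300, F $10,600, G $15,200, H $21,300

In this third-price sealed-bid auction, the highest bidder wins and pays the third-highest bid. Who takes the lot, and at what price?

Bids ranked: 54,300 (A) > 39,500 (B) > 28,300 (E) > 21,300 (H) > 18,500 (C) > 15,200 (G) > …
A wins; payment is bid #3 in the ranking = $28,300.

A pays $28,300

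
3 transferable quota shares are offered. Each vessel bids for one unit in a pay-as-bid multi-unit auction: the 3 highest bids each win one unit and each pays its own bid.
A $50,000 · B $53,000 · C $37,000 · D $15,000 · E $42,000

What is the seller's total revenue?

Total revenue: $145,000

Ordering the bids: 53,000 (B), 50,000 (A), 42,000 (E), 37,000 (C), 15,000 (D)
Top 3: B, A, E.
Total revenue = 53,000 + 50,000 + 42,000 = $145,000.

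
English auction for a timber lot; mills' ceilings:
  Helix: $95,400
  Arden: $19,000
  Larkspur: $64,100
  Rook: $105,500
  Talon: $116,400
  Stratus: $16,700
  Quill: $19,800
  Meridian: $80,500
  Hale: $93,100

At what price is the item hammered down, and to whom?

Limits in order: 116,400 (Talon) > 105,500 (Rook) > 95,400 (Helix) > 93,100 (Hale) > 80,500 (Meridian) > 64,100 (Larkspur) > …
Once the price passes $105,500, only Talon is left; the hammer falls at Rook's limit of $105,500.

Talon wins at $105,500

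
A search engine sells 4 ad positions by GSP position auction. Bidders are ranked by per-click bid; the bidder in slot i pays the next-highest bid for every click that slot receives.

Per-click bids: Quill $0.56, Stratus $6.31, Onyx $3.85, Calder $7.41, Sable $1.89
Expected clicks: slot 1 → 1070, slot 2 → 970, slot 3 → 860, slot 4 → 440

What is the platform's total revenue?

Ranked by bid: $7.41 (Calder) > $6.31 (Stratus) > $3.85 (Onyx) > $1.89 (Sable) > $0.56 (Quill)
Slot 1: Calder pays $6.31 × 1070 = $6751.70
Slot 2: Stratus pays $3.85 × 970 = $3734.50
Slot 3: Onyx pays $1.89 × 860 = $1625.40
Slot 4: Sable pays $0.56 × 440 = $246.40
Total = $12358.00

Total revenue: $12358.00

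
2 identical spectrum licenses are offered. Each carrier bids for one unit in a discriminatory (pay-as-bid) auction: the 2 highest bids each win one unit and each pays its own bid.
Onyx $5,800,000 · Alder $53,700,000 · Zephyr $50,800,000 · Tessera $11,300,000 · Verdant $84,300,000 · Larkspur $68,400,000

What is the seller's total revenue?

Bids ranked high→low: 84,300,000 (Verdant), 68,400,000 (Larkspur), 53,700,000 (Alder), 50,800,000 (Zephyr), …
Top 2: Verdant, Larkspur.
Total revenue = 84,300,000 + 68,400,000 = $152,700,000.

Total revenue: $152,700,000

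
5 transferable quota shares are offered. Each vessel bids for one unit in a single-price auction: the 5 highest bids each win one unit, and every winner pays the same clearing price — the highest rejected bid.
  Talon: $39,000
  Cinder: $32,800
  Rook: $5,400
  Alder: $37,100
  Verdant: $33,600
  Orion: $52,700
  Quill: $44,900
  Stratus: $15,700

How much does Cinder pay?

Bids ranked high→low: 52,700 (Orion), 44,900 (Quill), 39,000 (Talon), 37,100 (Alder), 33,600 (Verdant), 32,800 (Cinder), 15,700 (Stratus), …
Winners (5 units): Orion, Quill, Talon, Alder, Verdant.
Clearing price = highest rejected bid = $32,800.
Cinder does not win → pays $0.

Cinder pays $0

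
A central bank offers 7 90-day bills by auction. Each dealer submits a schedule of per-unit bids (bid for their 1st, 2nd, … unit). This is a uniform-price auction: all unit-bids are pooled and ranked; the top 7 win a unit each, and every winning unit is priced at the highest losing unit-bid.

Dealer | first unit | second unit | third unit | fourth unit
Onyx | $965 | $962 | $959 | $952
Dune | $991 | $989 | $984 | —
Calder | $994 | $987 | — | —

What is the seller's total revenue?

Total revenue: $6,713

All unit-bids, highest first — top 7: 994 (Calder-1), 991 (Dune-1), 989 (Dune-2), 987 (Calder-2), 984 (Dune-3), 965 (Onyx-1), 962 (Onyx-2)
Highest rejected unit-bid = $959.
Allocation: Calder 2, Dune 3, Onyx 2. Every unit priced at $959.
Revenue = 7 × 959 = $6,713.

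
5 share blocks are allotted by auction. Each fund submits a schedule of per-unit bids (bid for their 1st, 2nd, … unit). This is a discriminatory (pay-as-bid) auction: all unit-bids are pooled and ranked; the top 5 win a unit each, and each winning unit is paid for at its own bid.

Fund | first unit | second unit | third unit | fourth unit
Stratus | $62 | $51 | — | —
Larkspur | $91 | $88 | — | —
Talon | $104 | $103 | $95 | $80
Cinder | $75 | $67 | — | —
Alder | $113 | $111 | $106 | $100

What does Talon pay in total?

Merging the schedules and taking the best 5: 113 (Alder-1), 111 (Alder-2), 106 (Alder-3), 104 (Talon-1), 103 (Talon-2)
Next rejected bid: $100 (not a price — pay-as-bid).
Talon's winning unit-bids: 104 + 103 = $207.

Talon pays $207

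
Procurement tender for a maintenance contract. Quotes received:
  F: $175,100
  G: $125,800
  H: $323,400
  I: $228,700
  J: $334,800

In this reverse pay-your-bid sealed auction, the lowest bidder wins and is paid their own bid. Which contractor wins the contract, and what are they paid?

G is paid $125,800

Bids ranked: 125,800 (G) < 175,100 (F) < 228,700 (I) < 323,400 (H) < 334,800 (J)
G has the lowest bid and is paid exactly that: $125,800.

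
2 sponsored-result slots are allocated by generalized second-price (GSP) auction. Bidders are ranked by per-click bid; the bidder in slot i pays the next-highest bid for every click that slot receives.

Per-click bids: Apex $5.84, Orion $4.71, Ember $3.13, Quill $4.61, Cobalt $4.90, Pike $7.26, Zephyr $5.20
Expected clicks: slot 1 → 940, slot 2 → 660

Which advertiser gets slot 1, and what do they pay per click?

Pike; $5.84 per click

Sorting advertisers: $7.26 (Pike) > $5.84 (Apex) > $5.20 (Zephyr) > …
Slot 1 goes to the first-ranked bidder, Pike, who pays the next bid down: $5.84/click.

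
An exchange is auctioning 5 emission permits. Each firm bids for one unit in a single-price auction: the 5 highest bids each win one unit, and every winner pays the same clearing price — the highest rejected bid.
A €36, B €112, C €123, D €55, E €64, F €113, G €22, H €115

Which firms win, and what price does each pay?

C, H, F, B, E; each pays €55

Ordering the bids: 123 (C), 115 (H), 113 (F), 112 (B), 64 (E), 55 (D), 36 (A), …
Top 5: C, H, F, B, E.
Clearing price = highest rejected bid = €55.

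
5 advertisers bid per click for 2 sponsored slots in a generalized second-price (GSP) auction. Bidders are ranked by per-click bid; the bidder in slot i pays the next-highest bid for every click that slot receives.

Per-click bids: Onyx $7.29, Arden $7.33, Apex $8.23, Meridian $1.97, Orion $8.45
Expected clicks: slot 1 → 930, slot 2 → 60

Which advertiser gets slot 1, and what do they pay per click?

Orion; $8.23 per click

Per-click bids in order: $8.45 (Orion) > $8.23 (Apex) > $7.33 (Arden) > …
Slot 1 goes to the first-ranked bidder, Orion, who pays the next bid down: $8.23/click.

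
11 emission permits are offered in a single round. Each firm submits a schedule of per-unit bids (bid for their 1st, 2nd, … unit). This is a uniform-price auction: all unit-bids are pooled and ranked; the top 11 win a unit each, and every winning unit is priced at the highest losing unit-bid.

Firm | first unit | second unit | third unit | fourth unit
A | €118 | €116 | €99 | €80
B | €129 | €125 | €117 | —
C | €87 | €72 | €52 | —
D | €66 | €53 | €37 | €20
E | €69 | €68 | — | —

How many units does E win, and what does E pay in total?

E: 2 units, pays €132

Pooled unit-bids ranked (top 11): 129 (B-1), 125 (B-2), 118 (A-1), 117 (B-3), 116 (A-2), 99 (A-3), 87 (C-1), 80 (A-4), 72 (C-2), 69 (E-1), 68 (E-2)
The (k+1)-th unit-bid is €66.
E wins 2 unit(s) at €66 each.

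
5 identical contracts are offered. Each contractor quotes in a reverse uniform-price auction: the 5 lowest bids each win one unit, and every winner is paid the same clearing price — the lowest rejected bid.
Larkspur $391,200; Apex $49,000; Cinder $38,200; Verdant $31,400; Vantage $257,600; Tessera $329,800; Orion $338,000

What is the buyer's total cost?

Total cost: $1,690,000

Sorting: 31,400 (Verdant), 38,200 (Cinder), 49,000 (Apex), 257,600 (Vantage), 329,800 (Tessera), 338,000 (Orion), 391,200 (Larkspur)
Lowest 5: Verdant, Cinder, Apex, Vantage, Tessera.
First losing bid is Orion's $338,000, which sets the uniform price.
Total cost = 5 × $338,000 = $1,690,000.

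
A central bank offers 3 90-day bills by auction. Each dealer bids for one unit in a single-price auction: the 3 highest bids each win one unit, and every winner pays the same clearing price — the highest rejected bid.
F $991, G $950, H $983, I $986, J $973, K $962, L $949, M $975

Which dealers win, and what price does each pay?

Sorting: 991 (F), 986 (I), 983 (H), 975 (M), 973 (J), …
The 3 highest are F, I, H.
Clearing price = highest rejected bid = $975.

F, I, H; each pays $975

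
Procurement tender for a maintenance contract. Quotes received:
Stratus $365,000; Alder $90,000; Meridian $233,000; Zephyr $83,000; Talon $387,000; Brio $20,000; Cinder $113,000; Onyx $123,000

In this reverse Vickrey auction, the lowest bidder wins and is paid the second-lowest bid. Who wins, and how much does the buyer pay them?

Sorting bids: 20,000 (Brio) < 83,000 (Zephyr) < 90,000 (Alder) < 113,000 (Cinder) < 123,000 (Onyx) < 233,000 (Meridian) < …
Second-price: Brio is paid Zephyr's bid of $83,000.

Brio is paid $83,000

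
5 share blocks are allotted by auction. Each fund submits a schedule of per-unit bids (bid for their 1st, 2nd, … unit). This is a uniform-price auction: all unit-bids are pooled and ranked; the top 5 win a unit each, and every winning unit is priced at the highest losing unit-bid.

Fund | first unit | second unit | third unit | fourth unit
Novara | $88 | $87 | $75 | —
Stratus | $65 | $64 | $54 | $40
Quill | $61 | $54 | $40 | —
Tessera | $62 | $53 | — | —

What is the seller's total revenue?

Total revenue: $310

All unit-bids, highest first — top 5: 88 (Novara-1), 87 (Novara-2), 75 (Novara-3), 65 (Stratus-1), 64 (Stratus-2)
First bid not allocated: $62.
Allocation: Novara 3, Stratus 2. Every unit priced at $62.
Revenue = 5 × 62 = $310.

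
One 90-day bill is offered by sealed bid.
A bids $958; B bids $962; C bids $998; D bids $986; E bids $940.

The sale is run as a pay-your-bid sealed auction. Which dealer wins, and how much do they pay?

C pays $998

Sorting bids: 998 (C) > 986 (D) > 962 (B) > 958 (A) > 940 (E)
C has the highest bid and pays exactly that: $998.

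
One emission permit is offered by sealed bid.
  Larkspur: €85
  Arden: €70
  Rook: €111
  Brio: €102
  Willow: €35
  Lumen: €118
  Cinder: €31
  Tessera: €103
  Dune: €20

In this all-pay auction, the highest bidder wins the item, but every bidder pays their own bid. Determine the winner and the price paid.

Lumen pays €118

Sorting bids: 118 (Lumen) > 111 (Rook) > 103 (Tessera) > 102 (Brio) > 85 (Larkspur) > 70 (Arden) > …
Lumen is highest and takes the item; every bidder forfeits their bid.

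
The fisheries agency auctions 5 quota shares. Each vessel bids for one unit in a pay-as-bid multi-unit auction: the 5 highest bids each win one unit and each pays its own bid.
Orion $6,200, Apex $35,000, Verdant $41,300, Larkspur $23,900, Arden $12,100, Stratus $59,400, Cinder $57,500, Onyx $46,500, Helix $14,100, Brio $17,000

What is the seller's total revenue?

Ordering the bids: 59,400 (Stratus), 57,500 (Cinder), 46,500 (Onyx), 41,300 (Verdant), 35,000 (Apex), 23,900 (Larkspur), 17,000 (Brio), …
The 5 highest are Stratus, Cinder, Onyx, Verdant, Apex.
Total revenue = 59,400 + 57,500 + 46,500 + 41,300 + 35,000 = $239,700.

Total revenue: $239,700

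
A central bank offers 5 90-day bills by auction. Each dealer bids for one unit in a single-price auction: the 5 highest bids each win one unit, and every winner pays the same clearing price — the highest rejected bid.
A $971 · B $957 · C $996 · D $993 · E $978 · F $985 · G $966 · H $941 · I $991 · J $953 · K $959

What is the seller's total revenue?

Total revenue: $4,855

Ordering the bids: 996 (C), 993 (D), 991 (I), 985 (F), 978 (E), 971 (A), 966 (G), …
The 5 highest are C, D, I, F, E.
First losing bid is A's $971, which sets the uniform price.
Total revenue = 5 × $971 = $4,855.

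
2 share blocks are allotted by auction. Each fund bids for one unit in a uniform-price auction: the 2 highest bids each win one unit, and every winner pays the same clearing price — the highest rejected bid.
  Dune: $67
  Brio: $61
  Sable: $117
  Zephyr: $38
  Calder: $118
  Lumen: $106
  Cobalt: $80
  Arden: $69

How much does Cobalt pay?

Bids ranked high→low: 118 (Calder), 117 (Sable), 106 (Lumen), 80 (Cobalt), …
Top 2: Calder, Sable.
Clearing price = highest rejected bid = $106.
Cobalt does not win → pays $0.

Cobalt pays $0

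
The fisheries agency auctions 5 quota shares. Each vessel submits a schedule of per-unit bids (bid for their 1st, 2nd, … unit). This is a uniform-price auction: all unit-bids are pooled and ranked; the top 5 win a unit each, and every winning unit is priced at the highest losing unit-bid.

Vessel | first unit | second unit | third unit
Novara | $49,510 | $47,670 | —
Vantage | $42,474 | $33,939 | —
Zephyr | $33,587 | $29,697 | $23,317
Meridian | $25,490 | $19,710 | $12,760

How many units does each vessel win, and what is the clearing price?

Novara 2, Vantage 2, Zephyr 1; clearing price $29,697

All unit-bids, highest first — top 5: 49,510 (Novara-1), 47,670 (Novara-2), 42,474 (Vantage-1), 33,939 (Vantage-2), 33,587 (Zephyr-1)
The (k+1)-th unit-bid is $29,697.
Allocation: Novara 2, Vantage 2, Zephyr 1.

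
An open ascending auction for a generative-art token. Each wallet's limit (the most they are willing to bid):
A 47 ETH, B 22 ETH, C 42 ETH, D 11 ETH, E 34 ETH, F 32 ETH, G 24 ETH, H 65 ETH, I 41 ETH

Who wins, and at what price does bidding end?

H wins at 47 ETH

Rule: the price rises until one bidder remains; the winner pays the price at which the last rival dropped out.
Sorting limits: 65 (H) > 47 (A) > 42 (C) > 41 (I) > 34 (E) > 32 (F) > …
Once the price passes 47 ETH, only H is left; the hammer falls at A's limit of 47 ETH.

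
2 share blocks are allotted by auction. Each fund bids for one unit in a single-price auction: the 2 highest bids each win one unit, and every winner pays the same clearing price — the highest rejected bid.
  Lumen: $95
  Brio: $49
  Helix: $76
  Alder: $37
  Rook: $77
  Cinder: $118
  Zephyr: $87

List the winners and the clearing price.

Bids ranked high→low: 118 (Cinder), 95 (Lumen), 87 (Zephyr), 77 (Rook), …
Winners (2 units): Cinder, Lumen.
Clearing price = highest rejected bid = $87.

Cinder, Lumen; each pays $87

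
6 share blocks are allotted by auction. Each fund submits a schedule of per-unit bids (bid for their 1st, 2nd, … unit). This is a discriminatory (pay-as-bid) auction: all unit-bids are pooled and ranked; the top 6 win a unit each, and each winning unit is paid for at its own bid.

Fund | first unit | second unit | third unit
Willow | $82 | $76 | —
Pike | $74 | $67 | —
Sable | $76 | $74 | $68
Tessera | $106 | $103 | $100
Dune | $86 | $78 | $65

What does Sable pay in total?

Sable pays $0

All unit-bids, highest first — top 6: 106 (Tessera-1), 103 (Tessera-2), 100 (Tessera-3), 86 (Dune-1), 82 (Willow-1), 78 (Dune-2)
Next rejected bid: $76 (not a price — pay-as-bid).
Sable wins no units.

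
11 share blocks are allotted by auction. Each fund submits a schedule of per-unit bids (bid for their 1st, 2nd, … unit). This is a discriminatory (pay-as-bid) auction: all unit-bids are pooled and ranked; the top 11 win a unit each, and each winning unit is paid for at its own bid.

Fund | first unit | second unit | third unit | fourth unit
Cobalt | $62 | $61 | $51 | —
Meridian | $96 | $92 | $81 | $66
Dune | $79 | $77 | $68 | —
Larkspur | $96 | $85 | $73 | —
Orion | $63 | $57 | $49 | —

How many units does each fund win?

All unit-bids, highest first — top 11: 96 (Meridian-1), 96 (Larkspur-1), 92 (Meridian-2), 85 (Larkspur-2), 81 (Meridian-3), 79 (Dune-1), 77 (Dune-2), 73 (Larkspur-3), 68 (Dune-3), 66 (Meridian-4), 63 (Orion-1)
Next rejected bid: $62 (not a price — pay-as-bid).
Allocation: Dune 3, Larkspur 3, Meridian 4, Orion 1.

Dune 3, Larkspur 3, Meridian 4, Orion 1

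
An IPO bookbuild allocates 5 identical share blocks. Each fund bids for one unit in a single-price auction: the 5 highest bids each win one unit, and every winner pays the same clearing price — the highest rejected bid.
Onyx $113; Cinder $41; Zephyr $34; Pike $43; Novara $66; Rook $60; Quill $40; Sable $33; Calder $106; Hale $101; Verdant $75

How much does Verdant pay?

Verdant pays $60

Sorting: 113 (Onyx), 106 (Calder), 101 (Hale), 75 (Verdant), 66 (Novara), 60 (Rook), 43 (Pike), …
The 5 highest are Onyx, Calder, Hale, Verdant, Novara.
First losing bid is Rook's $60, which sets the uniform price.
Verdant wins → pays $60.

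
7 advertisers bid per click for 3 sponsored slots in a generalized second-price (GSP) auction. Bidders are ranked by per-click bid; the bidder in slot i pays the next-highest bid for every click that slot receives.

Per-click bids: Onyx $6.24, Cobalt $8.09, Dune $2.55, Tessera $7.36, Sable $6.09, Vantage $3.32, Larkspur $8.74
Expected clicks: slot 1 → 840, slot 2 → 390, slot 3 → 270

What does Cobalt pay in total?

Per-click bids in order: $8.74 (Larkspur) > $8.09 (Cobalt) > $7.36 (Tessera) > $6.24 (Onyx) > …
Cobalt holds slot 2 → pays next bid $7.36 × 390 clicks = $2870.40.

Cobalt pays $2870.40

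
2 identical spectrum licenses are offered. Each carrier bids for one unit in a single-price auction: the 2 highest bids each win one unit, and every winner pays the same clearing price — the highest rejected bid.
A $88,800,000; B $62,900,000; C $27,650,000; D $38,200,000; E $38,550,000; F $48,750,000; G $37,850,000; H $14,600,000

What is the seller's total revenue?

Ordering the bids: 88,800,000 (A), 62,900,000 (B), 48,750,000 (F), 38,550,000 (E), …
The 2 highest are A, B.
Highest unsuccessful bid: $48,750,000 → clearing price.
Total revenue = 2 × $48,750,000 = $97,500,000.

Total revenue: $97,500,000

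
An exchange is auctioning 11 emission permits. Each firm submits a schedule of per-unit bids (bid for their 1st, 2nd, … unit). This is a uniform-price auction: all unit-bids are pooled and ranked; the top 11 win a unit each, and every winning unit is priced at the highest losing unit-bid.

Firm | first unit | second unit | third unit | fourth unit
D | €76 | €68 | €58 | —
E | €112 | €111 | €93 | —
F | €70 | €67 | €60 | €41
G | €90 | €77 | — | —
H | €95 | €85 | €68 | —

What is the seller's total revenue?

Total revenue: €737

All unit-bids, highest first — top 11: 112 (E-1), 111 (E-2), 95 (H-1), 93 (E-3), 90 (G-1), 85 (H-2), 77 (G-2), 76 (D-1), 70 (F-1), 68 (D-2), 68 (H-3)
Highest rejected unit-bid = €67.
Allocation: D 2, E 3, F 1, G 2, H 3. Every unit priced at €67.
Revenue = 11 × 67 = €737.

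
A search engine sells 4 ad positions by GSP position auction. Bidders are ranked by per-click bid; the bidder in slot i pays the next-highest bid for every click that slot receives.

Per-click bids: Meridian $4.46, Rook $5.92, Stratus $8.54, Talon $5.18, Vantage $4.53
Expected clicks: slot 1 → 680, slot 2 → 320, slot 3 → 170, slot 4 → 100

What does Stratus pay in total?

Stratus pays $4025.60

Per-click bids in order: $8.54 (Stratus) > $5.92 (Rook) > $5.18 (Talon) > $4.53 (Vantage) > $4.46 (Meridian)
Stratus holds slot 1 → pays next bid $5.92 × 680 clicks = $4025.60.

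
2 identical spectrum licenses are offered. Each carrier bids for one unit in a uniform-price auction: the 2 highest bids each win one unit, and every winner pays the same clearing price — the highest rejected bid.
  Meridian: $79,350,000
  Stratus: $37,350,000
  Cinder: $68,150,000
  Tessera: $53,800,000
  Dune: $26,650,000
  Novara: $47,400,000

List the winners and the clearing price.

Bids ranked high→low: 79,350,000 (Meridian), 68,150,000 (Cinder), 53,800,000 (Tessera), 47,400,000 (Novara), …
The 2 highest are Meridian, Cinder.
Clearing price = highest rejected bid = $53,800,000.

Meridian, Cinder; each pays $53,800,000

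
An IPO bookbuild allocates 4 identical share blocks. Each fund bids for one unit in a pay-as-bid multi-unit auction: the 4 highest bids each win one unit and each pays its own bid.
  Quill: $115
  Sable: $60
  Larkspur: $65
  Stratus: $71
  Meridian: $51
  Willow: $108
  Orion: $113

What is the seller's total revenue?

Total revenue: $407

Bids ranked high→low: 115 (Quill), 113 (Orion), 108 (Willow), 71 (Stratus), 65 (Larkspur), 60 (Sable), …
Winners (4 units): Quill, Orion, Willow, Stratus.
Total revenue = 115 + 113 + 108 + 71 = $407.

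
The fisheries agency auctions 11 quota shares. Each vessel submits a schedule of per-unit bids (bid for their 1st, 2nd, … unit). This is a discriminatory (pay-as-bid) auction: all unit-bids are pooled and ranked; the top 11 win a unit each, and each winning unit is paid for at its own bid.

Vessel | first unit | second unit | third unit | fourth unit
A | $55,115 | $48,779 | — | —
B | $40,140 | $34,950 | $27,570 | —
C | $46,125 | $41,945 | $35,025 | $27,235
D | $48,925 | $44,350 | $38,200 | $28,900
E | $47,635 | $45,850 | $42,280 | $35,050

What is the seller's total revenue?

Pooled unit-bids ranked (top 11): 55,115 (A-1), 48,925 (D-1), 48,779 (A-2), 47,635 (E-1), 46,125 (C-1), 45,850 (E-2), 44,350 (D-2), 42,280 (E-3), 41,945 (C-2), 40,140 (B-1), 38,200 (D-3)
Next rejected bid: $35,050 (not a price — pay-as-bid).
Each winning unit pays its own bid.
Revenue = 55,115 + 48,925 + 48,779 + 47,635 + 46,125 + 45,850 + 44,350 + 42,280 + 41,945 + 40,140 + 38,200 = $499,344.

Total revenue: $499,344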